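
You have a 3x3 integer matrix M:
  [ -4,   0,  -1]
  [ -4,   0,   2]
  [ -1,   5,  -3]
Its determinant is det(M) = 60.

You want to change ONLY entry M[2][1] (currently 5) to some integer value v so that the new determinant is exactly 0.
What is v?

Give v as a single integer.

det is linear in entry M[2][1]: det = old_det + (v - 5) * C_21
Cofactor C_21 = 12
Want det = 0: 60 + (v - 5) * 12 = 0
  (v - 5) = -60 / 12 = -5
  v = 5 + (-5) = 0

Answer: 0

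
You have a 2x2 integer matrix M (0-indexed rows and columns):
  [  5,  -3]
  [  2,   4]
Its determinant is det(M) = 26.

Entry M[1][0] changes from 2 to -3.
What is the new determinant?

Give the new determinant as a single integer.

Answer: 11

Derivation:
det is linear in row 1: changing M[1][0] by delta changes det by delta * cofactor(1,0).
Cofactor C_10 = (-1)^(1+0) * minor(1,0) = 3
Entry delta = -3 - 2 = -5
Det delta = -5 * 3 = -15
New det = 26 + -15 = 11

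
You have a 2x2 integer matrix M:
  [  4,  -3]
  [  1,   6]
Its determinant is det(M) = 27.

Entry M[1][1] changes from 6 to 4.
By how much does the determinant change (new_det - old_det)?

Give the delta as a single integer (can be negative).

Cofactor C_11 = 4
Entry delta = 4 - 6 = -2
Det delta = entry_delta * cofactor = -2 * 4 = -8

Answer: -8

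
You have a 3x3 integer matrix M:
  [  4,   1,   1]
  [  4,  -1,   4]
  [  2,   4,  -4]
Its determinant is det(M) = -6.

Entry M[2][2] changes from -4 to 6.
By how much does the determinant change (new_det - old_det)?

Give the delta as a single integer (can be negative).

Cofactor C_22 = -8
Entry delta = 6 - -4 = 10
Det delta = entry_delta * cofactor = 10 * -8 = -80

Answer: -80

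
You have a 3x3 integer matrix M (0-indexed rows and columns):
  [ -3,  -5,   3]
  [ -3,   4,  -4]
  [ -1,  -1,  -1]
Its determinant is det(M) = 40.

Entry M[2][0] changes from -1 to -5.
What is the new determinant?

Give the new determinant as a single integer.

det is linear in row 2: changing M[2][0] by delta changes det by delta * cofactor(2,0).
Cofactor C_20 = (-1)^(2+0) * minor(2,0) = 8
Entry delta = -5 - -1 = -4
Det delta = -4 * 8 = -32
New det = 40 + -32 = 8

Answer: 8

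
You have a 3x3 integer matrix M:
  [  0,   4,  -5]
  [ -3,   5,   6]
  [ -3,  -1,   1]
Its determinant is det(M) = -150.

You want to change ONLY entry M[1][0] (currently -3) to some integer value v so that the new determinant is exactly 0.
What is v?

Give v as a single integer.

det is linear in entry M[1][0]: det = old_det + (v - -3) * C_10
Cofactor C_10 = 1
Want det = 0: -150 + (v - -3) * 1 = 0
  (v - -3) = 150 / 1 = 150
  v = -3 + (150) = 147

Answer: 147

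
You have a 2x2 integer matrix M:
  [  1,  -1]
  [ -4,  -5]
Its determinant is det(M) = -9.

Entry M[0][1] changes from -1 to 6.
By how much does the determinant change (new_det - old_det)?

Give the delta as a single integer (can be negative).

Cofactor C_01 = 4
Entry delta = 6 - -1 = 7
Det delta = entry_delta * cofactor = 7 * 4 = 28

Answer: 28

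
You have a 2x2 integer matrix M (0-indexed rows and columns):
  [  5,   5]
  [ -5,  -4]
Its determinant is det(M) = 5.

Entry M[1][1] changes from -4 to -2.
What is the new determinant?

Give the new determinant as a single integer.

det is linear in row 1: changing M[1][1] by delta changes det by delta * cofactor(1,1).
Cofactor C_11 = (-1)^(1+1) * minor(1,1) = 5
Entry delta = -2 - -4 = 2
Det delta = 2 * 5 = 10
New det = 5 + 10 = 15

Answer: 15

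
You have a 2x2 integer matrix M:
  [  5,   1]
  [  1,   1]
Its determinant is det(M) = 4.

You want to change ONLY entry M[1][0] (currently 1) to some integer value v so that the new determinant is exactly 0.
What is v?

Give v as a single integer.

det is linear in entry M[1][0]: det = old_det + (v - 1) * C_10
Cofactor C_10 = -1
Want det = 0: 4 + (v - 1) * -1 = 0
  (v - 1) = -4 / -1 = 4
  v = 1 + (4) = 5

Answer: 5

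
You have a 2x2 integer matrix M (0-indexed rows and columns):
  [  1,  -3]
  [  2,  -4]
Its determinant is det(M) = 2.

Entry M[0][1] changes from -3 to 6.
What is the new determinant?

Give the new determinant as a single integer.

Answer: -16

Derivation:
det is linear in row 0: changing M[0][1] by delta changes det by delta * cofactor(0,1).
Cofactor C_01 = (-1)^(0+1) * minor(0,1) = -2
Entry delta = 6 - -3 = 9
Det delta = 9 * -2 = -18
New det = 2 + -18 = -16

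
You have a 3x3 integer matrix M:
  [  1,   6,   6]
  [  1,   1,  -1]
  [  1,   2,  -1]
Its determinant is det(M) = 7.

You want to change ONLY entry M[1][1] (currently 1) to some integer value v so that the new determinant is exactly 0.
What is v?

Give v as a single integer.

Answer: 2

Derivation:
det is linear in entry M[1][1]: det = old_det + (v - 1) * C_11
Cofactor C_11 = -7
Want det = 0: 7 + (v - 1) * -7 = 0
  (v - 1) = -7 / -7 = 1
  v = 1 + (1) = 2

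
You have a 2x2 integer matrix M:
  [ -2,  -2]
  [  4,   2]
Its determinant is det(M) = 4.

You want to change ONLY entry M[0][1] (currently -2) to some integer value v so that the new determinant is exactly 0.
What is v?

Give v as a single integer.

det is linear in entry M[0][1]: det = old_det + (v - -2) * C_01
Cofactor C_01 = -4
Want det = 0: 4 + (v - -2) * -4 = 0
  (v - -2) = -4 / -4 = 1
  v = -2 + (1) = -1

Answer: -1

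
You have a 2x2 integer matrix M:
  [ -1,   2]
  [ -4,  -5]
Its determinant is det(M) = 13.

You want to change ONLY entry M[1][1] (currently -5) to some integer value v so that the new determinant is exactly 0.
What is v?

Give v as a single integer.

det is linear in entry M[1][1]: det = old_det + (v - -5) * C_11
Cofactor C_11 = -1
Want det = 0: 13 + (v - -5) * -1 = 0
  (v - -5) = -13 / -1 = 13
  v = -5 + (13) = 8

Answer: 8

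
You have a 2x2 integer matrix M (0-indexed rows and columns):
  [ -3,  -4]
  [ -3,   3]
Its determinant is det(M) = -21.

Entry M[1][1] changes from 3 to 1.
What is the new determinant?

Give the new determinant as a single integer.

det is linear in row 1: changing M[1][1] by delta changes det by delta * cofactor(1,1).
Cofactor C_11 = (-1)^(1+1) * minor(1,1) = -3
Entry delta = 1 - 3 = -2
Det delta = -2 * -3 = 6
New det = -21 + 6 = -15

Answer: -15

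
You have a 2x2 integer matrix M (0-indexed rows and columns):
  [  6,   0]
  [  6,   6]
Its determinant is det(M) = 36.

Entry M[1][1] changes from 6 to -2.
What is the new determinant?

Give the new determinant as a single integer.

det is linear in row 1: changing M[1][1] by delta changes det by delta * cofactor(1,1).
Cofactor C_11 = (-1)^(1+1) * minor(1,1) = 6
Entry delta = -2 - 6 = -8
Det delta = -8 * 6 = -48
New det = 36 + -48 = -12

Answer: -12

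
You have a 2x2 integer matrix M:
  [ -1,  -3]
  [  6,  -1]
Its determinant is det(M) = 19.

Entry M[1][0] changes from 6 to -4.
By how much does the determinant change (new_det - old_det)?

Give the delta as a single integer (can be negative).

Answer: -30

Derivation:
Cofactor C_10 = 3
Entry delta = -4 - 6 = -10
Det delta = entry_delta * cofactor = -10 * 3 = -30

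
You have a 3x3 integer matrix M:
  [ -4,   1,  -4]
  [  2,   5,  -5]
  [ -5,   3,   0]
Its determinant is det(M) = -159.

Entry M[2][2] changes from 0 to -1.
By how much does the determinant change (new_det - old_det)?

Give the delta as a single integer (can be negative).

Cofactor C_22 = -22
Entry delta = -1 - 0 = -1
Det delta = entry_delta * cofactor = -1 * -22 = 22

Answer: 22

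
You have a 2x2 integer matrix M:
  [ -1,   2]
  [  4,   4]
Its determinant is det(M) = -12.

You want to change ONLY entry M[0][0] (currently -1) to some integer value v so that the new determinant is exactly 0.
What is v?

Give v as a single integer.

Answer: 2

Derivation:
det is linear in entry M[0][0]: det = old_det + (v - -1) * C_00
Cofactor C_00 = 4
Want det = 0: -12 + (v - -1) * 4 = 0
  (v - -1) = 12 / 4 = 3
  v = -1 + (3) = 2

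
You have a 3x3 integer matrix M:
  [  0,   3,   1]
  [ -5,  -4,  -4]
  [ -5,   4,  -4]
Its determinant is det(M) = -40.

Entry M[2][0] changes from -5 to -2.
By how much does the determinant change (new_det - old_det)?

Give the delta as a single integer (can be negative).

Cofactor C_20 = -8
Entry delta = -2 - -5 = 3
Det delta = entry_delta * cofactor = 3 * -8 = -24

Answer: -24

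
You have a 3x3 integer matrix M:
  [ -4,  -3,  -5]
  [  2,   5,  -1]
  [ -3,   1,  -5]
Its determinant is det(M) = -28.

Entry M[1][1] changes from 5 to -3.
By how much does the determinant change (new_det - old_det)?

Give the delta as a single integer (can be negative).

Cofactor C_11 = 5
Entry delta = -3 - 5 = -8
Det delta = entry_delta * cofactor = -8 * 5 = -40

Answer: -40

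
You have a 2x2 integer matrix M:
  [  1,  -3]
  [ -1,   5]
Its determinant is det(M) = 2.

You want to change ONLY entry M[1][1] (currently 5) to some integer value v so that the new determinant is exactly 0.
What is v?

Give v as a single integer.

det is linear in entry M[1][1]: det = old_det + (v - 5) * C_11
Cofactor C_11 = 1
Want det = 0: 2 + (v - 5) * 1 = 0
  (v - 5) = -2 / 1 = -2
  v = 5 + (-2) = 3

Answer: 3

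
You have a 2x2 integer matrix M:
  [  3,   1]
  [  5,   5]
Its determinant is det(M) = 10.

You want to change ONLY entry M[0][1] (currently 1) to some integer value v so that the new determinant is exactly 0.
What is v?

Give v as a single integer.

det is linear in entry M[0][1]: det = old_det + (v - 1) * C_01
Cofactor C_01 = -5
Want det = 0: 10 + (v - 1) * -5 = 0
  (v - 1) = -10 / -5 = 2
  v = 1 + (2) = 3

Answer: 3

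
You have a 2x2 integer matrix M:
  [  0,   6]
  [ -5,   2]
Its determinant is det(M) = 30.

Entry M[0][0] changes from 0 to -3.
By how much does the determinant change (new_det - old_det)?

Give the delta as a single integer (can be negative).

Cofactor C_00 = 2
Entry delta = -3 - 0 = -3
Det delta = entry_delta * cofactor = -3 * 2 = -6

Answer: -6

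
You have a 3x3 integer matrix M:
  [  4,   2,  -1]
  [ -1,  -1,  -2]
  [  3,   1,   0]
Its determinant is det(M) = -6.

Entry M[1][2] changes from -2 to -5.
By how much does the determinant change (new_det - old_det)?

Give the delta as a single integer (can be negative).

Cofactor C_12 = 2
Entry delta = -5 - -2 = -3
Det delta = entry_delta * cofactor = -3 * 2 = -6

Answer: -6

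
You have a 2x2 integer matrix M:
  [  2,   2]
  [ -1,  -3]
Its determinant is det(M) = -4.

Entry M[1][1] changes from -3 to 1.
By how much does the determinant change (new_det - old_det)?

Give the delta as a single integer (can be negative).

Answer: 8

Derivation:
Cofactor C_11 = 2
Entry delta = 1 - -3 = 4
Det delta = entry_delta * cofactor = 4 * 2 = 8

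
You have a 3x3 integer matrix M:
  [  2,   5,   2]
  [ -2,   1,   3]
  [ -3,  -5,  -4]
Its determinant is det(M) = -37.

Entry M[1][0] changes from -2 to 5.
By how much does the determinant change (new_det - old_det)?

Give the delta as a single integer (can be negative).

Answer: 70

Derivation:
Cofactor C_10 = 10
Entry delta = 5 - -2 = 7
Det delta = entry_delta * cofactor = 7 * 10 = 70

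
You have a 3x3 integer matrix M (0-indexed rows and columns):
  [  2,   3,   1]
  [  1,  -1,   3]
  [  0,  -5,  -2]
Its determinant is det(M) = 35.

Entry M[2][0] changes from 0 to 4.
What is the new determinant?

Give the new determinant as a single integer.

det is linear in row 2: changing M[2][0] by delta changes det by delta * cofactor(2,0).
Cofactor C_20 = (-1)^(2+0) * minor(2,0) = 10
Entry delta = 4 - 0 = 4
Det delta = 4 * 10 = 40
New det = 35 + 40 = 75

Answer: 75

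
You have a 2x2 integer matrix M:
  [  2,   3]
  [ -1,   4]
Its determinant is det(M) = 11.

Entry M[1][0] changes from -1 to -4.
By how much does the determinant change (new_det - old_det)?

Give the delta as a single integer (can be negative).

Answer: 9

Derivation:
Cofactor C_10 = -3
Entry delta = -4 - -1 = -3
Det delta = entry_delta * cofactor = -3 * -3 = 9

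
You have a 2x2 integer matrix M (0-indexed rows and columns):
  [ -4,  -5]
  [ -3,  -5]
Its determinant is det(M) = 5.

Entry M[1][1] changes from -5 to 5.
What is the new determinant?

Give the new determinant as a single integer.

Answer: -35

Derivation:
det is linear in row 1: changing M[1][1] by delta changes det by delta * cofactor(1,1).
Cofactor C_11 = (-1)^(1+1) * minor(1,1) = -4
Entry delta = 5 - -5 = 10
Det delta = 10 * -4 = -40
New det = 5 + -40 = -35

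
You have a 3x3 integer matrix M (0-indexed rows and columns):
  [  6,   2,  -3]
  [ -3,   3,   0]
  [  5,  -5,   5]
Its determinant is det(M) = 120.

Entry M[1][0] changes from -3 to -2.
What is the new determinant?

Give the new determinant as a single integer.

det is linear in row 1: changing M[1][0] by delta changes det by delta * cofactor(1,0).
Cofactor C_10 = (-1)^(1+0) * minor(1,0) = 5
Entry delta = -2 - -3 = 1
Det delta = 1 * 5 = 5
New det = 120 + 5 = 125

Answer: 125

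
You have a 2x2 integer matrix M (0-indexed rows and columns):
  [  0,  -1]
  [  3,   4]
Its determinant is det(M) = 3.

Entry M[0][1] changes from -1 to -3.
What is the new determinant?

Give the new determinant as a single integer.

Answer: 9

Derivation:
det is linear in row 0: changing M[0][1] by delta changes det by delta * cofactor(0,1).
Cofactor C_01 = (-1)^(0+1) * minor(0,1) = -3
Entry delta = -3 - -1 = -2
Det delta = -2 * -3 = 6
New det = 3 + 6 = 9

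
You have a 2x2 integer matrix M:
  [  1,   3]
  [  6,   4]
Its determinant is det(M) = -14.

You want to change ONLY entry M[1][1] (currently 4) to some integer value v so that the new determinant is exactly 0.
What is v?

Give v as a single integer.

Answer: 18

Derivation:
det is linear in entry M[1][1]: det = old_det + (v - 4) * C_11
Cofactor C_11 = 1
Want det = 0: -14 + (v - 4) * 1 = 0
  (v - 4) = 14 / 1 = 14
  v = 4 + (14) = 18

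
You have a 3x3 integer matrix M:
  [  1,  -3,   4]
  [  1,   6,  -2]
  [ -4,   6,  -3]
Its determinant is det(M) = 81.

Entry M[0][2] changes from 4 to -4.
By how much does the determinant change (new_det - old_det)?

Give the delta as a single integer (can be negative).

Answer: -240

Derivation:
Cofactor C_02 = 30
Entry delta = -4 - 4 = -8
Det delta = entry_delta * cofactor = -8 * 30 = -240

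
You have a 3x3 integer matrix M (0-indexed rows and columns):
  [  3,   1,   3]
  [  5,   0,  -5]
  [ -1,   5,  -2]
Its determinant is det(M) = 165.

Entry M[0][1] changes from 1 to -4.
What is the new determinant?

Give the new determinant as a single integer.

Answer: 90

Derivation:
det is linear in row 0: changing M[0][1] by delta changes det by delta * cofactor(0,1).
Cofactor C_01 = (-1)^(0+1) * minor(0,1) = 15
Entry delta = -4 - 1 = -5
Det delta = -5 * 15 = -75
New det = 165 + -75 = 90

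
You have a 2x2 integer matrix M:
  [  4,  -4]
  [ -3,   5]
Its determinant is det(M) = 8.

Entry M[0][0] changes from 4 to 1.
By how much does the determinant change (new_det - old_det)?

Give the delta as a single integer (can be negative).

Cofactor C_00 = 5
Entry delta = 1 - 4 = -3
Det delta = entry_delta * cofactor = -3 * 5 = -15

Answer: -15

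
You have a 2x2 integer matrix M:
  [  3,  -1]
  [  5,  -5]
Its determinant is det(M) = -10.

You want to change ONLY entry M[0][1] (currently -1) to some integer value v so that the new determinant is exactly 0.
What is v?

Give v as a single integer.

Answer: -3

Derivation:
det is linear in entry M[0][1]: det = old_det + (v - -1) * C_01
Cofactor C_01 = -5
Want det = 0: -10 + (v - -1) * -5 = 0
  (v - -1) = 10 / -5 = -2
  v = -1 + (-2) = -3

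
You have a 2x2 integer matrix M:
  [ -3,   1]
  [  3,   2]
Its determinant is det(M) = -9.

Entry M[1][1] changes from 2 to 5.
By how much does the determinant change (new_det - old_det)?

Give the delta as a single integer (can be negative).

Cofactor C_11 = -3
Entry delta = 5 - 2 = 3
Det delta = entry_delta * cofactor = 3 * -3 = -9

Answer: -9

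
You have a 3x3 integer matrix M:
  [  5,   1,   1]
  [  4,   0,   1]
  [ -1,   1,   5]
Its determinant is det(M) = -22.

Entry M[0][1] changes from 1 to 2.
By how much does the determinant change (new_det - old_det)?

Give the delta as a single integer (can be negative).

Cofactor C_01 = -21
Entry delta = 2 - 1 = 1
Det delta = entry_delta * cofactor = 1 * -21 = -21

Answer: -21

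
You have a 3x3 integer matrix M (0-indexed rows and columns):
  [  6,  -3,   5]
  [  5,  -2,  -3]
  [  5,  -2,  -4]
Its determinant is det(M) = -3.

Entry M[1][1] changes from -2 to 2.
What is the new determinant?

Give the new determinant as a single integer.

Answer: -199

Derivation:
det is linear in row 1: changing M[1][1] by delta changes det by delta * cofactor(1,1).
Cofactor C_11 = (-1)^(1+1) * minor(1,1) = -49
Entry delta = 2 - -2 = 4
Det delta = 4 * -49 = -196
New det = -3 + -196 = -199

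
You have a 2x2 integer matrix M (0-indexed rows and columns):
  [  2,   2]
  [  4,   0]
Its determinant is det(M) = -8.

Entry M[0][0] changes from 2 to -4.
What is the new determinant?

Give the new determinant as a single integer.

Answer: -8

Derivation:
det is linear in row 0: changing M[0][0] by delta changes det by delta * cofactor(0,0).
Cofactor C_00 = (-1)^(0+0) * minor(0,0) = 0
Entry delta = -4 - 2 = -6
Det delta = -6 * 0 = 0
New det = -8 + 0 = -8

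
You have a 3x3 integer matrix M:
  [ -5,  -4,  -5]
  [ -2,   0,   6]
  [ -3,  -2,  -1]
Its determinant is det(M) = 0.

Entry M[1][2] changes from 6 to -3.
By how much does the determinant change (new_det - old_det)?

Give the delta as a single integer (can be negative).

Cofactor C_12 = 2
Entry delta = -3 - 6 = -9
Det delta = entry_delta * cofactor = -9 * 2 = -18

Answer: -18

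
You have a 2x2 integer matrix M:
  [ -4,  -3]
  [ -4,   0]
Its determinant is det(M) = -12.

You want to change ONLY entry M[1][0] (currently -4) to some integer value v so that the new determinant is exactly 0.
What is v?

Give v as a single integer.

Answer: 0

Derivation:
det is linear in entry M[1][0]: det = old_det + (v - -4) * C_10
Cofactor C_10 = 3
Want det = 0: -12 + (v - -4) * 3 = 0
  (v - -4) = 12 / 3 = 4
  v = -4 + (4) = 0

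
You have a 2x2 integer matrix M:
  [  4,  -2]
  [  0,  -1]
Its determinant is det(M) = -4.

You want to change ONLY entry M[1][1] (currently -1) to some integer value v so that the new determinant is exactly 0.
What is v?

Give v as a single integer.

det is linear in entry M[1][1]: det = old_det + (v - -1) * C_11
Cofactor C_11 = 4
Want det = 0: -4 + (v - -1) * 4 = 0
  (v - -1) = 4 / 4 = 1
  v = -1 + (1) = 0

Answer: 0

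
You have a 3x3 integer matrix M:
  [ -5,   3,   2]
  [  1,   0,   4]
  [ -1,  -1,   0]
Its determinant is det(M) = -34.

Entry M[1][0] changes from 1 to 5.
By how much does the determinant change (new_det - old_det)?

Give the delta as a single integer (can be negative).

Answer: -8

Derivation:
Cofactor C_10 = -2
Entry delta = 5 - 1 = 4
Det delta = entry_delta * cofactor = 4 * -2 = -8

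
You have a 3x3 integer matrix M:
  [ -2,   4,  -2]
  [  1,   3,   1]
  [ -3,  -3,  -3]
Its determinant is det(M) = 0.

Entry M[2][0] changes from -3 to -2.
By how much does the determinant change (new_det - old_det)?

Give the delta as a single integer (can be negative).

Answer: 10

Derivation:
Cofactor C_20 = 10
Entry delta = -2 - -3 = 1
Det delta = entry_delta * cofactor = 1 * 10 = 10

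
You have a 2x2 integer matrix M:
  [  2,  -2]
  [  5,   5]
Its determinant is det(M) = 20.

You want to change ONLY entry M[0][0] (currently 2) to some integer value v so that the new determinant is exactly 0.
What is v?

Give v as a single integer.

det is linear in entry M[0][0]: det = old_det + (v - 2) * C_00
Cofactor C_00 = 5
Want det = 0: 20 + (v - 2) * 5 = 0
  (v - 2) = -20 / 5 = -4
  v = 2 + (-4) = -2

Answer: -2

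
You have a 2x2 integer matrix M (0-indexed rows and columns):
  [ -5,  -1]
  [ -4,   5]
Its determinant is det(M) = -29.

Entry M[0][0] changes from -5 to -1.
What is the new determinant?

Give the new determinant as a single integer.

Answer: -9

Derivation:
det is linear in row 0: changing M[0][0] by delta changes det by delta * cofactor(0,0).
Cofactor C_00 = (-1)^(0+0) * minor(0,0) = 5
Entry delta = -1 - -5 = 4
Det delta = 4 * 5 = 20
New det = -29 + 20 = -9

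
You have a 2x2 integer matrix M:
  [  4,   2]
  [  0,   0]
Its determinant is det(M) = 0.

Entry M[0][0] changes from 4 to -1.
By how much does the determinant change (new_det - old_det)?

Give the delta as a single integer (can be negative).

Answer: 0

Derivation:
Cofactor C_00 = 0
Entry delta = -1 - 4 = -5
Det delta = entry_delta * cofactor = -5 * 0 = 0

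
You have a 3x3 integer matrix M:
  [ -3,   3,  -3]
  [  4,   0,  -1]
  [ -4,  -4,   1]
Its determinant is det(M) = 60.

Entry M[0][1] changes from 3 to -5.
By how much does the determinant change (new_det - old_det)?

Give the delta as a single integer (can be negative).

Cofactor C_01 = 0
Entry delta = -5 - 3 = -8
Det delta = entry_delta * cofactor = -8 * 0 = 0

Answer: 0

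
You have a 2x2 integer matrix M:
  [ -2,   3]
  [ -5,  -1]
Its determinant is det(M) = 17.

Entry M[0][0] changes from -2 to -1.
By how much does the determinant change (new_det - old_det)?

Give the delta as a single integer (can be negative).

Answer: -1

Derivation:
Cofactor C_00 = -1
Entry delta = -1 - -2 = 1
Det delta = entry_delta * cofactor = 1 * -1 = -1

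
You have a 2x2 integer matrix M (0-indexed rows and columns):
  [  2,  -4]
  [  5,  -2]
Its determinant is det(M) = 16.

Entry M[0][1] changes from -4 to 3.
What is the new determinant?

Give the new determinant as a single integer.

Answer: -19

Derivation:
det is linear in row 0: changing M[0][1] by delta changes det by delta * cofactor(0,1).
Cofactor C_01 = (-1)^(0+1) * minor(0,1) = -5
Entry delta = 3 - -4 = 7
Det delta = 7 * -5 = -35
New det = 16 + -35 = -19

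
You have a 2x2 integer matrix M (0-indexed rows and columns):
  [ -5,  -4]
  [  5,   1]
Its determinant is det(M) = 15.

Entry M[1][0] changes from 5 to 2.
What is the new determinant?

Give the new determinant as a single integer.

Answer: 3

Derivation:
det is linear in row 1: changing M[1][0] by delta changes det by delta * cofactor(1,0).
Cofactor C_10 = (-1)^(1+0) * minor(1,0) = 4
Entry delta = 2 - 5 = -3
Det delta = -3 * 4 = -12
New det = 15 + -12 = 3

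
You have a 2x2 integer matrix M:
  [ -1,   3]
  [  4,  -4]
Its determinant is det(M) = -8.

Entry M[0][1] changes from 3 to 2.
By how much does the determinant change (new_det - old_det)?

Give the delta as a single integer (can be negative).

Cofactor C_01 = -4
Entry delta = 2 - 3 = -1
Det delta = entry_delta * cofactor = -1 * -4 = 4

Answer: 4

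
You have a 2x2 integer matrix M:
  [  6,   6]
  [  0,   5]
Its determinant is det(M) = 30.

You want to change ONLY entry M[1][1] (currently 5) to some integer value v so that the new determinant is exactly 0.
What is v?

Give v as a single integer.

det is linear in entry M[1][1]: det = old_det + (v - 5) * C_11
Cofactor C_11 = 6
Want det = 0: 30 + (v - 5) * 6 = 0
  (v - 5) = -30 / 6 = -5
  v = 5 + (-5) = 0

Answer: 0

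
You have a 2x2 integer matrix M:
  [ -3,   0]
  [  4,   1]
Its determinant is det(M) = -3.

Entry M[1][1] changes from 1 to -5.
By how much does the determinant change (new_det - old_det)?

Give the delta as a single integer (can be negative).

Cofactor C_11 = -3
Entry delta = -5 - 1 = -6
Det delta = entry_delta * cofactor = -6 * -3 = 18

Answer: 18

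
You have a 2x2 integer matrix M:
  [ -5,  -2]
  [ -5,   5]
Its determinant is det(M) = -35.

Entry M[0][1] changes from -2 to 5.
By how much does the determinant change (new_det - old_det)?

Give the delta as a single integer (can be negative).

Answer: 35

Derivation:
Cofactor C_01 = 5
Entry delta = 5 - -2 = 7
Det delta = entry_delta * cofactor = 7 * 5 = 35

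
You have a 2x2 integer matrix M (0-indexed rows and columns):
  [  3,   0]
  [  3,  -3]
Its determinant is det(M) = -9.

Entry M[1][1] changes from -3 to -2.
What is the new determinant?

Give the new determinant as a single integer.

Answer: -6

Derivation:
det is linear in row 1: changing M[1][1] by delta changes det by delta * cofactor(1,1).
Cofactor C_11 = (-1)^(1+1) * minor(1,1) = 3
Entry delta = -2 - -3 = 1
Det delta = 1 * 3 = 3
New det = -9 + 3 = -6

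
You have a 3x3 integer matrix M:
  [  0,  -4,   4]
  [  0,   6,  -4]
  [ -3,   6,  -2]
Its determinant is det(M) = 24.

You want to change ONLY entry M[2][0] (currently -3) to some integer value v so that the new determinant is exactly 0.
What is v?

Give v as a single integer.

Answer: 0

Derivation:
det is linear in entry M[2][0]: det = old_det + (v - -3) * C_20
Cofactor C_20 = -8
Want det = 0: 24 + (v - -3) * -8 = 0
  (v - -3) = -24 / -8 = 3
  v = -3 + (3) = 0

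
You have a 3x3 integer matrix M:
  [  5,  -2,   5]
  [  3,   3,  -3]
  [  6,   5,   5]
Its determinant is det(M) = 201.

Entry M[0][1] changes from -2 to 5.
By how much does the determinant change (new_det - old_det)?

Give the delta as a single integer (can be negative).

Answer: -231

Derivation:
Cofactor C_01 = -33
Entry delta = 5 - -2 = 7
Det delta = entry_delta * cofactor = 7 * -33 = -231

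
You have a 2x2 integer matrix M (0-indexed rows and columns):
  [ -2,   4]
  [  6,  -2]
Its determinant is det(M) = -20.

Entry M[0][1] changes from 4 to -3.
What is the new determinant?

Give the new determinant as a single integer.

Answer: 22

Derivation:
det is linear in row 0: changing M[0][1] by delta changes det by delta * cofactor(0,1).
Cofactor C_01 = (-1)^(0+1) * minor(0,1) = -6
Entry delta = -3 - 4 = -7
Det delta = -7 * -6 = 42
New det = -20 + 42 = 22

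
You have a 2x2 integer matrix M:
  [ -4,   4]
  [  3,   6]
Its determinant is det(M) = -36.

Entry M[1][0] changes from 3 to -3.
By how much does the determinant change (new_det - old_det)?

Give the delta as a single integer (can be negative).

Cofactor C_10 = -4
Entry delta = -3 - 3 = -6
Det delta = entry_delta * cofactor = -6 * -4 = 24

Answer: 24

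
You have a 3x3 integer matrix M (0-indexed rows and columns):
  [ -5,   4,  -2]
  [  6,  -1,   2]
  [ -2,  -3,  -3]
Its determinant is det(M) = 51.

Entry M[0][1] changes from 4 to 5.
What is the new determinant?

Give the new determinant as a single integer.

det is linear in row 0: changing M[0][1] by delta changes det by delta * cofactor(0,1).
Cofactor C_01 = (-1)^(0+1) * minor(0,1) = 14
Entry delta = 5 - 4 = 1
Det delta = 1 * 14 = 14
New det = 51 + 14 = 65

Answer: 65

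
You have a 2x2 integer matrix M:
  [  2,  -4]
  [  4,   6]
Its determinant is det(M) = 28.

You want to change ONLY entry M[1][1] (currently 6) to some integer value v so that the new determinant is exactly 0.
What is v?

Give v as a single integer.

Answer: -8

Derivation:
det is linear in entry M[1][1]: det = old_det + (v - 6) * C_11
Cofactor C_11 = 2
Want det = 0: 28 + (v - 6) * 2 = 0
  (v - 6) = -28 / 2 = -14
  v = 6 + (-14) = -8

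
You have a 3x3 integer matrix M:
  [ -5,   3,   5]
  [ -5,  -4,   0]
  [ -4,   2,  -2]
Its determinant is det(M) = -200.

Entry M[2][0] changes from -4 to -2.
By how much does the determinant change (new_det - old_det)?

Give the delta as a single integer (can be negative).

Cofactor C_20 = 20
Entry delta = -2 - -4 = 2
Det delta = entry_delta * cofactor = 2 * 20 = 40

Answer: 40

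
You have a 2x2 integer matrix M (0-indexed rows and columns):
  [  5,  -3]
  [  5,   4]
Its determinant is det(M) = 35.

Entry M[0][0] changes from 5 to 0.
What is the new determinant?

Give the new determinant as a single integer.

Answer: 15

Derivation:
det is linear in row 0: changing M[0][0] by delta changes det by delta * cofactor(0,0).
Cofactor C_00 = (-1)^(0+0) * minor(0,0) = 4
Entry delta = 0 - 5 = -5
Det delta = -5 * 4 = -20
New det = 35 + -20 = 15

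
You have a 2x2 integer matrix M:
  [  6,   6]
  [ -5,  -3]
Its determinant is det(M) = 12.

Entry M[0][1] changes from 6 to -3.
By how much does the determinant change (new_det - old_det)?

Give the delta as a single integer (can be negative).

Cofactor C_01 = 5
Entry delta = -3 - 6 = -9
Det delta = entry_delta * cofactor = -9 * 5 = -45

Answer: -45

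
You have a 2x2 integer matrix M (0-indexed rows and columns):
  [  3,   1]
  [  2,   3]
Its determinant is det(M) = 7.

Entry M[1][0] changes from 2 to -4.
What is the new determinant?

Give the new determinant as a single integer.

Answer: 13

Derivation:
det is linear in row 1: changing M[1][0] by delta changes det by delta * cofactor(1,0).
Cofactor C_10 = (-1)^(1+0) * minor(1,0) = -1
Entry delta = -4 - 2 = -6
Det delta = -6 * -1 = 6
New det = 7 + 6 = 13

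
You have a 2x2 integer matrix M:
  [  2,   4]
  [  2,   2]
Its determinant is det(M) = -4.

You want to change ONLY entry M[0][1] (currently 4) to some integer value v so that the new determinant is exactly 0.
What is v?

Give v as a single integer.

det is linear in entry M[0][1]: det = old_det + (v - 4) * C_01
Cofactor C_01 = -2
Want det = 0: -4 + (v - 4) * -2 = 0
  (v - 4) = 4 / -2 = -2
  v = 4 + (-2) = 2

Answer: 2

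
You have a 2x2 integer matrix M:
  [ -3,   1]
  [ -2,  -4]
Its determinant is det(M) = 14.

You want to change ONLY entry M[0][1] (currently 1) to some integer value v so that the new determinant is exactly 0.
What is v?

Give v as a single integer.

Answer: -6

Derivation:
det is linear in entry M[0][1]: det = old_det + (v - 1) * C_01
Cofactor C_01 = 2
Want det = 0: 14 + (v - 1) * 2 = 0
  (v - 1) = -14 / 2 = -7
  v = 1 + (-7) = -6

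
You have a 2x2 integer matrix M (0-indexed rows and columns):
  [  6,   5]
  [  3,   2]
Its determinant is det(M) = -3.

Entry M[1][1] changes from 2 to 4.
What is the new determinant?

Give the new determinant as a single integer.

Answer: 9

Derivation:
det is linear in row 1: changing M[1][1] by delta changes det by delta * cofactor(1,1).
Cofactor C_11 = (-1)^(1+1) * minor(1,1) = 6
Entry delta = 4 - 2 = 2
Det delta = 2 * 6 = 12
New det = -3 + 12 = 9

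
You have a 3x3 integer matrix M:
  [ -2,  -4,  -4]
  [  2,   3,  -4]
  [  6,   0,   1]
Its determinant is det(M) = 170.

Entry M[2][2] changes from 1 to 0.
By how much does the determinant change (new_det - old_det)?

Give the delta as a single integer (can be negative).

Cofactor C_22 = 2
Entry delta = 0 - 1 = -1
Det delta = entry_delta * cofactor = -1 * 2 = -2

Answer: -2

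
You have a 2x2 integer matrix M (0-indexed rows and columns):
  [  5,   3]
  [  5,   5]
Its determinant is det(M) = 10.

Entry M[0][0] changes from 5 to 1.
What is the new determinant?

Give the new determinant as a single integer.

Answer: -10

Derivation:
det is linear in row 0: changing M[0][0] by delta changes det by delta * cofactor(0,0).
Cofactor C_00 = (-1)^(0+0) * minor(0,0) = 5
Entry delta = 1 - 5 = -4
Det delta = -4 * 5 = -20
New det = 10 + -20 = -10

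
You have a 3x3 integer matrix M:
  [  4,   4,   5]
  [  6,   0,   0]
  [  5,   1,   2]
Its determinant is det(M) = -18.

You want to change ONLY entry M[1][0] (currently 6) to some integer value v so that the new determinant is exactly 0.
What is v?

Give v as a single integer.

Answer: 0

Derivation:
det is linear in entry M[1][0]: det = old_det + (v - 6) * C_10
Cofactor C_10 = -3
Want det = 0: -18 + (v - 6) * -3 = 0
  (v - 6) = 18 / -3 = -6
  v = 6 + (-6) = 0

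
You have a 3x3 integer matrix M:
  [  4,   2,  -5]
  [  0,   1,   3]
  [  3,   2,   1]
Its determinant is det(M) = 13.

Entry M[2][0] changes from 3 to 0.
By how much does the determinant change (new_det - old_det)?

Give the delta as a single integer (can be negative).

Cofactor C_20 = 11
Entry delta = 0 - 3 = -3
Det delta = entry_delta * cofactor = -3 * 11 = -33

Answer: -33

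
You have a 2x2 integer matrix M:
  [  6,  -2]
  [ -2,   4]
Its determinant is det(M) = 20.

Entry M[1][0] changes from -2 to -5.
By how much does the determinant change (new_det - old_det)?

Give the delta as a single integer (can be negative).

Answer: -6

Derivation:
Cofactor C_10 = 2
Entry delta = -5 - -2 = -3
Det delta = entry_delta * cofactor = -3 * 2 = -6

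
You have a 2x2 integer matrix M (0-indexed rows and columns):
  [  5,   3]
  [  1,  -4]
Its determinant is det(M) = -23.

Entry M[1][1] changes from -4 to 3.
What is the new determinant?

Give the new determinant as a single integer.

det is linear in row 1: changing M[1][1] by delta changes det by delta * cofactor(1,1).
Cofactor C_11 = (-1)^(1+1) * minor(1,1) = 5
Entry delta = 3 - -4 = 7
Det delta = 7 * 5 = 35
New det = -23 + 35 = 12

Answer: 12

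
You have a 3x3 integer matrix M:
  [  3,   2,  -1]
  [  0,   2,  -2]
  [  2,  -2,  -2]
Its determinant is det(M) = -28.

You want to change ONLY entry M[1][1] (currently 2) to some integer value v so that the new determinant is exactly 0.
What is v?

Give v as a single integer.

Answer: -5

Derivation:
det is linear in entry M[1][1]: det = old_det + (v - 2) * C_11
Cofactor C_11 = -4
Want det = 0: -28 + (v - 2) * -4 = 0
  (v - 2) = 28 / -4 = -7
  v = 2 + (-7) = -5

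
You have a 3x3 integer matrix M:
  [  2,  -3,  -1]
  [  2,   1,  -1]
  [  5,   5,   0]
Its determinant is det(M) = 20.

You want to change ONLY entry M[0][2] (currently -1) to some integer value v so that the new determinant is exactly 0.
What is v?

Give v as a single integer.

Answer: -5

Derivation:
det is linear in entry M[0][2]: det = old_det + (v - -1) * C_02
Cofactor C_02 = 5
Want det = 0: 20 + (v - -1) * 5 = 0
  (v - -1) = -20 / 5 = -4
  v = -1 + (-4) = -5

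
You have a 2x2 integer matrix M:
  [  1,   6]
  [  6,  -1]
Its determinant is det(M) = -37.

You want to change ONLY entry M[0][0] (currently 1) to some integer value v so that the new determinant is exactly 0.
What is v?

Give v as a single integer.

Answer: -36

Derivation:
det is linear in entry M[0][0]: det = old_det + (v - 1) * C_00
Cofactor C_00 = -1
Want det = 0: -37 + (v - 1) * -1 = 0
  (v - 1) = 37 / -1 = -37
  v = 1 + (-37) = -36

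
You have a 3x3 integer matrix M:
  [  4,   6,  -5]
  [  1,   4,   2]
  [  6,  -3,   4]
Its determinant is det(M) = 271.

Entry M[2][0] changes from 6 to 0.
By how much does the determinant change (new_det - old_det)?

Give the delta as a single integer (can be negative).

Cofactor C_20 = 32
Entry delta = 0 - 6 = -6
Det delta = entry_delta * cofactor = -6 * 32 = -192

Answer: -192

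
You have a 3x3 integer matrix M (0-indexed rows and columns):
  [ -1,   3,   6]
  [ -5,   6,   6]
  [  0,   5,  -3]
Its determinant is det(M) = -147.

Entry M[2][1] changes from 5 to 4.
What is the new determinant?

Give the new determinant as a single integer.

Answer: -123

Derivation:
det is linear in row 2: changing M[2][1] by delta changes det by delta * cofactor(2,1).
Cofactor C_21 = (-1)^(2+1) * minor(2,1) = -24
Entry delta = 4 - 5 = -1
Det delta = -1 * -24 = 24
New det = -147 + 24 = -123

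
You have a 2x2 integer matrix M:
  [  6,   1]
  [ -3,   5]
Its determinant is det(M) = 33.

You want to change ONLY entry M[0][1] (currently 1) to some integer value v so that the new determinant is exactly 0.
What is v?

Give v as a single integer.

Answer: -10

Derivation:
det is linear in entry M[0][1]: det = old_det + (v - 1) * C_01
Cofactor C_01 = 3
Want det = 0: 33 + (v - 1) * 3 = 0
  (v - 1) = -33 / 3 = -11
  v = 1 + (-11) = -10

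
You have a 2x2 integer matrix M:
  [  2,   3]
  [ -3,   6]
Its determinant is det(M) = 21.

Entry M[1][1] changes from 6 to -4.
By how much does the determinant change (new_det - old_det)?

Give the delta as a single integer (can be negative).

Cofactor C_11 = 2
Entry delta = -4 - 6 = -10
Det delta = entry_delta * cofactor = -10 * 2 = -20

Answer: -20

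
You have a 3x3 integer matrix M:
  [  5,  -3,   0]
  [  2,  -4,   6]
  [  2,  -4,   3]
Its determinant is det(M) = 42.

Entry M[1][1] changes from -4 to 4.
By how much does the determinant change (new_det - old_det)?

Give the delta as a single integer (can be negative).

Answer: 120

Derivation:
Cofactor C_11 = 15
Entry delta = 4 - -4 = 8
Det delta = entry_delta * cofactor = 8 * 15 = 120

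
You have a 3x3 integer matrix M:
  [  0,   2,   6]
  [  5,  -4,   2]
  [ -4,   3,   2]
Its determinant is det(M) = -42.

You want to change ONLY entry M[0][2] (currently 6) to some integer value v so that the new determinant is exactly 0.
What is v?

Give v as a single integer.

det is linear in entry M[0][2]: det = old_det + (v - 6) * C_02
Cofactor C_02 = -1
Want det = 0: -42 + (v - 6) * -1 = 0
  (v - 6) = 42 / -1 = -42
  v = 6 + (-42) = -36

Answer: -36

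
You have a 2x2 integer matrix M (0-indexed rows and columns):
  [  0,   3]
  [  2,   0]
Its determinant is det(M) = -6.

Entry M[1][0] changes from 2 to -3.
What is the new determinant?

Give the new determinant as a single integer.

det is linear in row 1: changing M[1][0] by delta changes det by delta * cofactor(1,0).
Cofactor C_10 = (-1)^(1+0) * minor(1,0) = -3
Entry delta = -3 - 2 = -5
Det delta = -5 * -3 = 15
New det = -6 + 15 = 9

Answer: 9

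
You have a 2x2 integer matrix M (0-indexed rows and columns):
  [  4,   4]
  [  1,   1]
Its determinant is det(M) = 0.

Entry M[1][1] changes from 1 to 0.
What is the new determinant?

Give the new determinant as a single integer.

det is linear in row 1: changing M[1][1] by delta changes det by delta * cofactor(1,1).
Cofactor C_11 = (-1)^(1+1) * minor(1,1) = 4
Entry delta = 0 - 1 = -1
Det delta = -1 * 4 = -4
New det = 0 + -4 = -4

Answer: -4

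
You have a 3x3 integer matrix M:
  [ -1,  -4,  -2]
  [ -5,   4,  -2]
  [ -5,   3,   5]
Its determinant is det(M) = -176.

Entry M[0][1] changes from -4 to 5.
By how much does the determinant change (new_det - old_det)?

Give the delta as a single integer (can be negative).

Answer: 315

Derivation:
Cofactor C_01 = 35
Entry delta = 5 - -4 = 9
Det delta = entry_delta * cofactor = 9 * 35 = 315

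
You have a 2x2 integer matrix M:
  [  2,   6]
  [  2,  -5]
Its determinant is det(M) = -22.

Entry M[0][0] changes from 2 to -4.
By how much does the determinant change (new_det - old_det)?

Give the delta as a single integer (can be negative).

Cofactor C_00 = -5
Entry delta = -4 - 2 = -6
Det delta = entry_delta * cofactor = -6 * -5 = 30

Answer: 30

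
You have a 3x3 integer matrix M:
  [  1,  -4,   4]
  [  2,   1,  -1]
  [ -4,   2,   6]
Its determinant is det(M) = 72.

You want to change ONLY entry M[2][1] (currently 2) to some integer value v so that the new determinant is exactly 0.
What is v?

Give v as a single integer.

Answer: -6

Derivation:
det is linear in entry M[2][1]: det = old_det + (v - 2) * C_21
Cofactor C_21 = 9
Want det = 0: 72 + (v - 2) * 9 = 0
  (v - 2) = -72 / 9 = -8
  v = 2 + (-8) = -6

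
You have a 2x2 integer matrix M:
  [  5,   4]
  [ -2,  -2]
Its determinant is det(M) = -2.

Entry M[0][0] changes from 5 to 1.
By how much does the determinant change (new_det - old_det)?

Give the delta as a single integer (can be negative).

Answer: 8

Derivation:
Cofactor C_00 = -2
Entry delta = 1 - 5 = -4
Det delta = entry_delta * cofactor = -4 * -2 = 8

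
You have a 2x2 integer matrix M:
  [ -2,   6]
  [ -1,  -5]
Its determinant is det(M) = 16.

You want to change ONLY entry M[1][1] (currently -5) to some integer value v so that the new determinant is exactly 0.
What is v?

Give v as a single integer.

det is linear in entry M[1][1]: det = old_det + (v - -5) * C_11
Cofactor C_11 = -2
Want det = 0: 16 + (v - -5) * -2 = 0
  (v - -5) = -16 / -2 = 8
  v = -5 + (8) = 3

Answer: 3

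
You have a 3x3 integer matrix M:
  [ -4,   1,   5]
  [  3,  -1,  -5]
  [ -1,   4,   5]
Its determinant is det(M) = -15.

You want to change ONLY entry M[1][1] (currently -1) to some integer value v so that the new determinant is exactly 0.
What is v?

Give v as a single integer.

det is linear in entry M[1][1]: det = old_det + (v - -1) * C_11
Cofactor C_11 = -15
Want det = 0: -15 + (v - -1) * -15 = 0
  (v - -1) = 15 / -15 = -1
  v = -1 + (-1) = -2

Answer: -2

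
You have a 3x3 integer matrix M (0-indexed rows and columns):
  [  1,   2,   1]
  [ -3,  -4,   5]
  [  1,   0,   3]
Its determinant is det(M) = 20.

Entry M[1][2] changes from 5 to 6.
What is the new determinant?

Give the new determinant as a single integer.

Answer: 22

Derivation:
det is linear in row 1: changing M[1][2] by delta changes det by delta * cofactor(1,2).
Cofactor C_12 = (-1)^(1+2) * minor(1,2) = 2
Entry delta = 6 - 5 = 1
Det delta = 1 * 2 = 2
New det = 20 + 2 = 22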